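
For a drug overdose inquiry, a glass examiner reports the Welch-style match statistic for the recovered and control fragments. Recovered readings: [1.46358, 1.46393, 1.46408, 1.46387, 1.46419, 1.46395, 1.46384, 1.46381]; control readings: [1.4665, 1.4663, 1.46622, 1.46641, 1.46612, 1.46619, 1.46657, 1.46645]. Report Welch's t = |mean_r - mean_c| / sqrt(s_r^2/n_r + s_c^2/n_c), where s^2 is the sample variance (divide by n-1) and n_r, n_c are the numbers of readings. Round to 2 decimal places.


Welch's t-criterion for glass RI comparison:
Recovered mean = sum / n_r = 11.71125 / 8 = 1.4639062
Control mean = sum / n_c = 11.73076 / 8 = 1.466345
Recovered sample variance s_r^2 = 3.35125e-08
Control sample variance s_c^2 = 2.60286e-08
Welch SE (unpooled) = sqrt(s_r^2/n_r + s_c^2/n_c) = sqrt(4.18906e-09 + 3.25357e-09) = sqrt(7.44263e-09) = 8.62707e-05
|mean_r - mean_c| = 0.00243875
t = 0.00243875 / 8.62707e-05 = 28.27

28.27


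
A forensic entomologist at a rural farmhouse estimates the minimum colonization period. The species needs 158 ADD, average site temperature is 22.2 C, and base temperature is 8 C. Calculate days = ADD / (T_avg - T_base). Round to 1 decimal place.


Insect development time:
Effective temperature = avg_temp - T_base = 22.2 - 8 = 14.2 C
Days = ADD / effective_temp = 158 / 14.2 = 11.1 days

11.1


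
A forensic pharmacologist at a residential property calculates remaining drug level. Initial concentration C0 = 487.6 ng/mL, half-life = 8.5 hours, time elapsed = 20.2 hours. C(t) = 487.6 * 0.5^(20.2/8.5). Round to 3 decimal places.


Drug concentration decay:
Number of half-lives = t / t_half = 20.2 / 8.5 = 2.376471
Decay factor = 0.5^2.376471 = 0.19257989
C(t) = 487.6 * 0.19257989 = 93.902 ng/mL

93.902


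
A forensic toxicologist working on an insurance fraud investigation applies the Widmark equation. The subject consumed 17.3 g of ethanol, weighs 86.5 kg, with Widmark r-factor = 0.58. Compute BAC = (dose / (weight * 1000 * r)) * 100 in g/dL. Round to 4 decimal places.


Applying the Widmark formula:
BAC = (dose_g / (body_wt * 1000 * r)) * 100
Denominator = 86.5 * 1000 * 0.58 = 50170
BAC = (17.3 / 50170) * 100
BAC = 0.0345 g/dL

0.0345


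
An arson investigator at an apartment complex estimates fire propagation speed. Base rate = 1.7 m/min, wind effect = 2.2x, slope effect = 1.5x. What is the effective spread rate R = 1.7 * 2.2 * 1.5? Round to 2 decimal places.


Fire spread rate calculation:
R = R0 * wind_factor * slope_factor
= 1.7 * 2.2 * 1.5
= 3.74 * 1.5
= 5.61 m/min

5.61


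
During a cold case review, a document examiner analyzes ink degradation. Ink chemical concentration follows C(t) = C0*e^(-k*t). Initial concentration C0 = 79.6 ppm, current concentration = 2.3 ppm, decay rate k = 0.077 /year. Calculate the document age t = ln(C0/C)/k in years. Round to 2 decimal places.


Document age estimation:
C0/C = 79.6 / 2.3 = 34.608696
ln(C0/C) = 3.544105
t = 3.544105 / 0.077 = 46.03 years

46.03


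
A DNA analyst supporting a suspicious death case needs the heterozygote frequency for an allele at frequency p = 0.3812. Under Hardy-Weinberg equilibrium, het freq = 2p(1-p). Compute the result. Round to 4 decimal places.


Hardy-Weinberg heterozygote frequency:
q = 1 - p = 1 - 0.3812 = 0.6188
2pq = 2 * 0.3812 * 0.6188 = 0.4718

0.4718


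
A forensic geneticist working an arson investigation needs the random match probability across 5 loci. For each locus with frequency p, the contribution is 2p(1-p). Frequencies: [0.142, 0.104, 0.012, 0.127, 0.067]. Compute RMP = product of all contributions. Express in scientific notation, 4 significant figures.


Computing RMP for 5 loci:
Locus 1: 2 * 0.142 * 0.858 = 0.243672
Locus 2: 2 * 0.104 * 0.896 = 0.186368
Locus 3: 2 * 0.012 * 0.988 = 0.023712
Locus 4: 2 * 0.127 * 0.873 = 0.221742
Locus 5: 2 * 0.067 * 0.933 = 0.125022
RMP = 2.985e-05

2.985e-05


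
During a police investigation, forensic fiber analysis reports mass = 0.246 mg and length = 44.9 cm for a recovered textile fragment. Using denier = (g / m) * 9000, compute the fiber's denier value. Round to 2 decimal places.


Denier calculation:
Mass in grams = 0.246 mg / 1000 = 0.000246 g
Length in meters = 44.9 cm / 100 = 0.449 m
Linear density = mass / length = 0.000246 / 0.449 = 0.00054788 g/m
Denier = (g/m) * 9000 = 0.00054788 * 9000 = 4.93

4.93


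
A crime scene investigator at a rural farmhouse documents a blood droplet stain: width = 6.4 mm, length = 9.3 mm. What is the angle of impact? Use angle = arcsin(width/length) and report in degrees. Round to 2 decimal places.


Blood spatter impact angle calculation:
width / length = 6.4 / 9.3 = 0.688172
angle = arcsin(0.688172)
angle = 43.49 degrees

43.49


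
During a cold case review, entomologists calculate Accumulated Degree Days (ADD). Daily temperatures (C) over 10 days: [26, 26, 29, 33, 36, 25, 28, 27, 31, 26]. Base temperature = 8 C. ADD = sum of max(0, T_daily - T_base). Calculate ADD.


Computing ADD day by day:
Day 1: max(0, 26 - 8) = 18
Day 2: max(0, 26 - 8) = 18
Day 3: max(0, 29 - 8) = 21
Day 4: max(0, 33 - 8) = 25
Day 5: max(0, 36 - 8) = 28
Day 6: max(0, 25 - 8) = 17
Day 7: max(0, 28 - 8) = 20
Day 8: max(0, 27 - 8) = 19
Day 9: max(0, 31 - 8) = 23
Day 10: max(0, 26 - 8) = 18
Total ADD = 207

207


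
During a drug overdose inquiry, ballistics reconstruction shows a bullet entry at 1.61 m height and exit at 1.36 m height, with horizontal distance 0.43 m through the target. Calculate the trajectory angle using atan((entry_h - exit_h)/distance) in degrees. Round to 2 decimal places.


Bullet trajectory angle:
Height difference = 1.61 - 1.36 = 0.25 m
angle = atan(0.25 / 0.43)
angle = atan(0.581395)
angle = 30.17 degrees

30.17


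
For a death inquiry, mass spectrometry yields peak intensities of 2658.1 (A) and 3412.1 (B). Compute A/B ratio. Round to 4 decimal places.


Spectral peak ratio:
Peak A = 2658.1 counts
Peak B = 3412.1 counts
Ratio = 2658.1 / 3412.1 = 0.7790

0.7790


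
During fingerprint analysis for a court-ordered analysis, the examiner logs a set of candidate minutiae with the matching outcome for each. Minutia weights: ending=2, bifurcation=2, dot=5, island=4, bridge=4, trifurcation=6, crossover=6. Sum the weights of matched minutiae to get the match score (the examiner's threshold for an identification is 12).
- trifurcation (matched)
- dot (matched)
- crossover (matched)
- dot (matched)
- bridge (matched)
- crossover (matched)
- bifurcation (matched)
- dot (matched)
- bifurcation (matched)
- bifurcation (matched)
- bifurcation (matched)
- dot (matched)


Weighted minutiae match score:
  trifurcation: matched, +6 (running total 6)
  dot: matched, +5 (running total 11)
  crossover: matched, +6 (running total 17)
  dot: matched, +5 (running total 22)
  bridge: matched, +4 (running total 26)
  crossover: matched, +6 (running total 32)
  bifurcation: matched, +2 (running total 34)
  dot: matched, +5 (running total 39)
  bifurcation: matched, +2 (running total 41)
  bifurcation: matched, +2 (running total 43)
  bifurcation: matched, +2 (running total 45)
  dot: matched, +5 (running total 50)
Total score = 50
Threshold = 12; verdict = identification

50


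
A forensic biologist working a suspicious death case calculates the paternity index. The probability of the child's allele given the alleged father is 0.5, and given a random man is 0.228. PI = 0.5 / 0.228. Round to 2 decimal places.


Paternity Index calculation:
PI = P(allele|father) / P(allele|random)
PI = 0.5 / 0.228
PI = 2.19

2.19


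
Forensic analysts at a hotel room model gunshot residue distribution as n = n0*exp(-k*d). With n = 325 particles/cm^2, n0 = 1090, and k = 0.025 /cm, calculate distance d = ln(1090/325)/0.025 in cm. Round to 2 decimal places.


GSR distance calculation:
n0/n = 1090 / 325 = 3.353846
ln(n0/n) = 1.210108
d = 1.210108 / 0.025 = 48.40 cm

48.40


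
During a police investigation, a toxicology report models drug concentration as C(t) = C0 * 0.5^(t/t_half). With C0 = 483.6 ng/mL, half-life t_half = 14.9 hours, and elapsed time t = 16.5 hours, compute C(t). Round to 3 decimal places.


Drug concentration decay:
Number of half-lives = t / t_half = 16.5 / 14.9 = 1.107383
Decay factor = 0.5^1.107383 = 0.46413519
C(t) = 483.6 * 0.46413519 = 224.456 ng/mL

224.456


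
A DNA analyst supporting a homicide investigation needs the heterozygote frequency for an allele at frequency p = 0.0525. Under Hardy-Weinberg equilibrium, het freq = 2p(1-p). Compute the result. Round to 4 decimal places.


Hardy-Weinberg heterozygote frequency:
q = 1 - p = 1 - 0.0525 = 0.9475
2pq = 2 * 0.0525 * 0.9475 = 0.0995

0.0995


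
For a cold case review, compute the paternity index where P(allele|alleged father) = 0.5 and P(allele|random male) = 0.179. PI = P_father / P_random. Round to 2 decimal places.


Paternity Index calculation:
PI = P(allele|father) / P(allele|random)
PI = 0.5 / 0.179
PI = 2.79

2.79


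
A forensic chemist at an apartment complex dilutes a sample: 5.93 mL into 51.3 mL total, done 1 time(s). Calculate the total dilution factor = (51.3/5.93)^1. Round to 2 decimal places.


Dilution factor calculation:
Single dilution = V_total / V_sample = 51.3 / 5.93 ≈ 8.650927
Number of dilutions = 1
Total DF = (51.3 / 5.93)^1 (full precision, rounded at the end) = 8.65

8.65


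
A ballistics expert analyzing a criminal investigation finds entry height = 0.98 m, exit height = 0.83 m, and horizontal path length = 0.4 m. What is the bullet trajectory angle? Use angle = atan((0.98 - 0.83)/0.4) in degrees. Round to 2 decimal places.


Bullet trajectory angle:
Height difference = 0.98 - 0.83 = 0.15 m
angle = atan(0.15 / 0.4)
angle = atan(0.375)
angle = 20.56 degrees

20.56


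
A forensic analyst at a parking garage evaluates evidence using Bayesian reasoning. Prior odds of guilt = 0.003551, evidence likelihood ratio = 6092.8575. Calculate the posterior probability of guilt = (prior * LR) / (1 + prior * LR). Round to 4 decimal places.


Bayesian evidence evaluation:
Posterior odds = prior_odds * LR = 0.003551 * 6092.8575 = 21.63574
Posterior probability = posterior_odds / (1 + posterior_odds)
= 21.63574 / (1 + 21.63574)
= 21.63574 / 22.63574
= 0.9558

0.9558


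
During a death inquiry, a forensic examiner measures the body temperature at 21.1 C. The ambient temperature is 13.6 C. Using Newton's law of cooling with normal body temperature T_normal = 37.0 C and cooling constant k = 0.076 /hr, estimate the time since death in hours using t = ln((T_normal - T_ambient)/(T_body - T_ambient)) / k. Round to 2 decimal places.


Using Newton's law of cooling:
t = ln((T_normal - T_ambient) / (T_body - T_ambient)) / k
T_normal - T_ambient = 23.4
T_body - T_ambient = 7.5
Ratio = 3.12
ln(ratio) = 1.137833
t = 1.137833 / 0.076 = 14.97 hours

14.97


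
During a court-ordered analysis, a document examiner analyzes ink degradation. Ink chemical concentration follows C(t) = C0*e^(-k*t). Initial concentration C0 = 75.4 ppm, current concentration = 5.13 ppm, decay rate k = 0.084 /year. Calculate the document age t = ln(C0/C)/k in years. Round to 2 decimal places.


Document age estimation:
C0/C = 75.4 / 5.13 = 14.697856
ln(C0/C) = 2.687702
t = 2.687702 / 0.084 = 32.00 years

32.00


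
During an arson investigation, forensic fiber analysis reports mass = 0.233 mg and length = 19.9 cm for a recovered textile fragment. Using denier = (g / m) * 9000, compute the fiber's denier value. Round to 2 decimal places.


Denier calculation:
Mass in grams = 0.233 mg / 1000 = 0.000233 g
Length in meters = 19.9 cm / 100 = 0.199 m
Linear density = mass / length = 0.000233 / 0.199 = 0.00117085 g/m
Denier = (g/m) * 9000 = 0.00117085 * 9000 = 10.54

10.54


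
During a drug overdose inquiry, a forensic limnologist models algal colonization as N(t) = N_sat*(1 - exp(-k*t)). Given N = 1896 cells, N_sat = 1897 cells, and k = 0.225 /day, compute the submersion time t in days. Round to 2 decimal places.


PMSI from diatom colonization curve:
N / N_sat = 1896 / 1897 = 0.999473
1 - N/N_sat = 0.000527
ln(1 - N/N_sat) = -7.54831
t = -ln(1 - N/N_sat) / k = -(-7.54831) / 0.225 = 33.55 days

33.55


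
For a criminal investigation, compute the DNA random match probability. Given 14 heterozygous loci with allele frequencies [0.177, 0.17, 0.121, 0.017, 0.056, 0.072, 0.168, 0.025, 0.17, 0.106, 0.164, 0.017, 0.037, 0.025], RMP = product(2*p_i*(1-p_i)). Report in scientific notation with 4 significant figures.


Computing RMP for 14 loci:
Locus 1: 2 * 0.177 * 0.823 = 0.291342
Locus 2: 2 * 0.17 * 0.83 = 0.2822
Locus 3: 2 * 0.121 * 0.879 = 0.212718
Locus 4: 2 * 0.017 * 0.983 = 0.033422
Locus 5: 2 * 0.056 * 0.944 = 0.105728
Locus 6: 2 * 0.072 * 0.928 = 0.133632
Locus 7: 2 * 0.168 * 0.832 = 0.279552
Locus 8: 2 * 0.025 * 0.975 = 0.04875
Locus 9: 2 * 0.17 * 0.83 = 0.2822
Locus 10: 2 * 0.106 * 0.894 = 0.189528
Locus 11: 2 * 0.164 * 0.836 = 0.274208
Locus 12: 2 * 0.017 * 0.983 = 0.033422
Locus 13: 2 * 0.037 * 0.963 = 0.071262
Locus 14: 2 * 0.025 * 0.975 = 0.04875
RMP = 1.917e-13

1.917e-13


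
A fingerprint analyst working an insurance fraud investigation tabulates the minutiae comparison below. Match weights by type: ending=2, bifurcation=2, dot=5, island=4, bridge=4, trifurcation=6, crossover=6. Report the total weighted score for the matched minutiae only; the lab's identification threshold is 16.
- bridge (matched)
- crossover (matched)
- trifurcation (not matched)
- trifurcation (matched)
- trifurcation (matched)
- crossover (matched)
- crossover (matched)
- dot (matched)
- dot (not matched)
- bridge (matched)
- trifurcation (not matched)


Weighted minutiae match score:
  bridge: matched, +4 (running total 4)
  crossover: matched, +6 (running total 10)
  trifurcation: not matched, +0
  trifurcation: matched, +6 (running total 16)
  trifurcation: matched, +6 (running total 22)
  crossover: matched, +6 (running total 28)
  crossover: matched, +6 (running total 34)
  dot: matched, +5 (running total 39)
  dot: not matched, +0
  bridge: matched, +4 (running total 43)
  trifurcation: not matched, +0
Total score = 43
Threshold = 16; verdict = identification

43


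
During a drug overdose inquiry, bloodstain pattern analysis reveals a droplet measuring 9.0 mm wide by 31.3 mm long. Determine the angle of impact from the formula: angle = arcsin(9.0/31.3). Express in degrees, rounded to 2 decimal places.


Blood spatter impact angle calculation:
width / length = 9.0 / 31.3 = 0.28754
angle = arcsin(0.28754)
angle = 16.71 degrees

16.71


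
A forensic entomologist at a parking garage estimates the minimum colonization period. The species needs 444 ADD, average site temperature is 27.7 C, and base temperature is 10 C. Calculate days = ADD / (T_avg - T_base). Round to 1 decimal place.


Insect development time:
Effective temperature = avg_temp - T_base = 27.7 - 10 = 17.7 C
Days = ADD / effective_temp = 444 / 17.7 = 25.1 days

25.1


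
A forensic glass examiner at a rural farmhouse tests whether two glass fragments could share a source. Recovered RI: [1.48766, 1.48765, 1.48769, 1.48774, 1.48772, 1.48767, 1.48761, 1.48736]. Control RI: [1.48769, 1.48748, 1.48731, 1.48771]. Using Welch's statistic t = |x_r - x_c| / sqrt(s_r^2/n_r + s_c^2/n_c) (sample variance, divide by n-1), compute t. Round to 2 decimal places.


Welch's t-criterion for glass RI comparison:
Recovered mean = sum / n_r = 11.9011 / 8 = 1.4876375
Control mean = sum / n_c = 5.95019 / 4 = 1.4875475
Recovered sample variance s_r^2 = 1.42214e-08
Control sample variance s_c^2 = 3.58917e-08
Welch SE (unpooled) = sqrt(s_r^2/n_r + s_c^2/n_c) = sqrt(1.77768e-09 + 8.97292e-09) = sqrt(1.07506e-08) = 0.000103685
|mean_r - mean_c| = 9e-05
t = 9e-05 / 0.000103685 = 0.87

0.87


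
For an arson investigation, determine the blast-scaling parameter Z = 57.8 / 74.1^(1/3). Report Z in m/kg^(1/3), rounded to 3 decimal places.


Scaled distance calculation:
W^(1/3) = 74.1^(1/3) = 4.200227
Z = R / W^(1/3) = 57.8 / 4.200227
Z = 13.761 m/kg^(1/3)

13.761


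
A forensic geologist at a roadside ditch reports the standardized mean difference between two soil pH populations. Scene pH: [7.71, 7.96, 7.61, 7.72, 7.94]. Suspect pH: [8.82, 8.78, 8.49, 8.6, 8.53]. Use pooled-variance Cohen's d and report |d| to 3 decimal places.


Pooled-variance Cohen's d for soil pH comparison:
Scene mean = 38.94 / 5 = 7.788
Suspect mean = 43.22 / 5 = 8.644
Scene sample variance s_s^2 = 0.02377
Suspect sample variance s_c^2 = 0.02203
Pooled variance = ((n_s-1)*s_s^2 + (n_c-1)*s_c^2) / (n_s + n_c - 2) = 0.0229
Pooled SD = sqrt(0.0229) = 0.151327
Mean difference = -0.856
|d| = |-0.856| / 0.151327 = 5.657

5.657


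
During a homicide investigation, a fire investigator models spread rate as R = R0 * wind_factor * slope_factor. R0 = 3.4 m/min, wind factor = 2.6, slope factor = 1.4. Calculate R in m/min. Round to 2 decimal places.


Fire spread rate calculation:
R = R0 * wind_factor * slope_factor
= 3.4 * 2.6 * 1.4
= 8.84 * 1.4
= 12.38 m/min

12.38


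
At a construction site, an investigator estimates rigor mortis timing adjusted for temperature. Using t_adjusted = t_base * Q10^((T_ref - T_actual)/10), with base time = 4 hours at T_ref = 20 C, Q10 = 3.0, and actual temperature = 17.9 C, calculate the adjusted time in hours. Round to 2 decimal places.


Rigor mortis time adjustment:
Exponent = (T_ref - T_actual) / 10 = (20 - 17.9) / 10 = 0.21
Q10 factor = 3.0^0.21 = 1.25949
t_adjusted = 4 * 1.25949 = 5.04 hours

5.04


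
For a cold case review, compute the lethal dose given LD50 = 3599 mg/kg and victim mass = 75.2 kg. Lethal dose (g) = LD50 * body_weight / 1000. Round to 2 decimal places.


Lethal dose calculation:
Lethal dose = LD50 * body_weight / 1000
= 3599 * 75.2 / 1000
= 270644.8 / 1000
= 270.64 g

270.64


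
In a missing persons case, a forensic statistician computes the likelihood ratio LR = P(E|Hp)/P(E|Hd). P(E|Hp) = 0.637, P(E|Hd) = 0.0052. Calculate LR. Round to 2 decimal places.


Likelihood ratio calculation:
LR = P(E|Hp) / P(E|Hd)
LR = 0.637 / 0.0052
LR = 122.50

122.50


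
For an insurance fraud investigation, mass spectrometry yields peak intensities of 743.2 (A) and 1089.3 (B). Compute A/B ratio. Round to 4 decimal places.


Spectral peak ratio:
Peak A = 743.2 counts
Peak B = 1089.3 counts
Ratio = 743.2 / 1089.3 = 0.6823

0.6823


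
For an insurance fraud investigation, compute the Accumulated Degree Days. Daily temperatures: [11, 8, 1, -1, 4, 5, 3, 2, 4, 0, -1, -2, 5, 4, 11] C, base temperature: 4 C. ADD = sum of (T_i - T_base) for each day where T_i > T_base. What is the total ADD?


Computing ADD day by day:
Day 1: max(0, 11 - 4) = 7
Day 2: max(0, 8 - 4) = 4
Day 3: max(0, 1 - 4) = 0
Day 4: max(0, -1 - 4) = 0
Day 5: max(0, 4 - 4) = 0
Day 6: max(0, 5 - 4) = 1
Day 7: max(0, 3 - 4) = 0
Day 8: max(0, 2 - 4) = 0
Day 9: max(0, 4 - 4) = 0
Day 10: max(0, 0 - 4) = 0
Day 11: max(0, -1 - 4) = 0
Day 12: max(0, -2 - 4) = 0
Day 13: max(0, 5 - 4) = 1
Day 14: max(0, 4 - 4) = 0
Day 15: max(0, 11 - 4) = 7
Total ADD = 20

20


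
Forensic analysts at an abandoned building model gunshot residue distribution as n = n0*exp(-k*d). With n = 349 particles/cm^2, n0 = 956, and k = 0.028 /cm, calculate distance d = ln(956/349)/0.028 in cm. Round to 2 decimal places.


GSR distance calculation:
n0/n = 956 / 349 = 2.739255
ln(n0/n) = 1.007686
d = 1.007686 / 0.028 = 35.99 cm

35.99


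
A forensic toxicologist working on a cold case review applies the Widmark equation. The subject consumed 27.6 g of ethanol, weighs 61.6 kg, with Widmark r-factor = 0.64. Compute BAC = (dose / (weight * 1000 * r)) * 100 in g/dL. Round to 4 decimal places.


Applying the Widmark formula:
BAC = (dose_g / (body_wt * 1000 * r)) * 100
Denominator = 61.6 * 1000 * 0.64 = 39424
BAC = (27.6 / 39424) * 100
BAC = 0.0700 g/dL

0.0700


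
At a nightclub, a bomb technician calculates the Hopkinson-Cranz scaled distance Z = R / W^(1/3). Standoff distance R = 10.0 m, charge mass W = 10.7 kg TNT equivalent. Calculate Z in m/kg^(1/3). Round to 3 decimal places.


Scaled distance calculation:
W^(1/3) = 10.7^(1/3) = 2.203575
Z = R / W^(1/3) = 10.0 / 2.203575
Z = 4.538 m/kg^(1/3)

4.538


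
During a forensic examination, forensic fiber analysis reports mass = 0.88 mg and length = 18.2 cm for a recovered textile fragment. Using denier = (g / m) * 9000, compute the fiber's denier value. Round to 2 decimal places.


Denier calculation:
Mass in grams = 0.88 mg / 1000 = 0.00088 g
Length in meters = 18.2 cm / 100 = 0.182 m
Linear density = mass / length = 0.00088 / 0.182 = 0.00483516 g/m
Denier = (g/m) * 9000 = 0.00483516 * 9000 = 43.52

43.52


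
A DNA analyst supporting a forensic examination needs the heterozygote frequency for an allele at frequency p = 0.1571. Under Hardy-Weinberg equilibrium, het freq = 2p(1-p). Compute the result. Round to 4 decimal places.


Hardy-Weinberg heterozygote frequency:
q = 1 - p = 1 - 0.1571 = 0.8429
2pq = 2 * 0.1571 * 0.8429 = 0.2648

0.2648


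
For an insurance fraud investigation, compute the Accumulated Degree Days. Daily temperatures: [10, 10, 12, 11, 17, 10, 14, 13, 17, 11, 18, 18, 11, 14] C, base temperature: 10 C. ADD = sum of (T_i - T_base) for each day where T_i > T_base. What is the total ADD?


Computing ADD day by day:
Day 1: max(0, 10 - 10) = 0
Day 2: max(0, 10 - 10) = 0
Day 3: max(0, 12 - 10) = 2
Day 4: max(0, 11 - 10) = 1
Day 5: max(0, 17 - 10) = 7
Day 6: max(0, 10 - 10) = 0
Day 7: max(0, 14 - 10) = 4
Day 8: max(0, 13 - 10) = 3
Day 9: max(0, 17 - 10) = 7
Day 10: max(0, 11 - 10) = 1
Day 11: max(0, 18 - 10) = 8
Day 12: max(0, 18 - 10) = 8
Day 13: max(0, 11 - 10) = 1
Day 14: max(0, 14 - 10) = 4
Total ADD = 46

46


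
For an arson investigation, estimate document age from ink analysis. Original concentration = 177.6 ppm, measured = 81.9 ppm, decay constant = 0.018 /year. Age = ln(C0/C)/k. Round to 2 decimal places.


Document age estimation:
C0/C = 177.6 / 81.9 = 2.168498
ln(C0/C) = 0.774035
t = 0.774035 / 0.018 = 43.00 years

43.00


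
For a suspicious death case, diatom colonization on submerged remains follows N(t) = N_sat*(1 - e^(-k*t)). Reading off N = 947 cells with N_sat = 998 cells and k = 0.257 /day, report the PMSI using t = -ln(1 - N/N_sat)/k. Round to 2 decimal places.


PMSI from diatom colonization curve:
N / N_sat = 947 / 998 = 0.948898
1 - N/N_sat = 0.051102
ln(1 - N/N_sat) = -2.973932
t = -ln(1 - N/N_sat) / k = -(-2.973932) / 0.257 = 11.57 days

11.57


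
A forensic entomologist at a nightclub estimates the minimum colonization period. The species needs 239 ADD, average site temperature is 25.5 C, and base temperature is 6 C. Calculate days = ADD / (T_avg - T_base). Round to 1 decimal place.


Insect development time:
Effective temperature = avg_temp - T_base = 25.5 - 6 = 19.5 C
Days = ADD / effective_temp = 239 / 19.5 = 12.3 days

12.3


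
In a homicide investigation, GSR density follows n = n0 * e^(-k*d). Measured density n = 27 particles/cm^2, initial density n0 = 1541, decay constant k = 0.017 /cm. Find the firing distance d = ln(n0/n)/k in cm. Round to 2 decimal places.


GSR distance calculation:
n0/n = 1541 / 27 = 57.074074
ln(n0/n) = 4.04435
d = 4.04435 / 0.017 = 237.90 cm

237.90


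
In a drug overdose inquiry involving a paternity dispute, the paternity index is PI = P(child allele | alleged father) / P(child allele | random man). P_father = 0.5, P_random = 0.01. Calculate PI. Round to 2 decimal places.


Paternity Index calculation:
PI = P(allele|father) / P(allele|random)
PI = 0.5 / 0.01
PI = 50.00

50.00


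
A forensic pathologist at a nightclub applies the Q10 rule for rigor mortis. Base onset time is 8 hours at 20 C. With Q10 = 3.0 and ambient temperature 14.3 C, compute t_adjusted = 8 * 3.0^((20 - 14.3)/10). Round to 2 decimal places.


Rigor mortis time adjustment:
Exponent = (T_ref - T_actual) / 10 = (20 - 14.3) / 10 = 0.57
Q10 factor = 3.0^0.57 = 1.87051
t_adjusted = 8 * 1.87051 = 14.96 hours

14.96


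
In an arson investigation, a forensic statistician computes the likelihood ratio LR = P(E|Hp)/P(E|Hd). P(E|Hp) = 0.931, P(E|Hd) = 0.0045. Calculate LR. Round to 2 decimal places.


Likelihood ratio calculation:
LR = P(E|Hp) / P(E|Hd)
LR = 0.931 / 0.0045
LR = 206.89

206.89


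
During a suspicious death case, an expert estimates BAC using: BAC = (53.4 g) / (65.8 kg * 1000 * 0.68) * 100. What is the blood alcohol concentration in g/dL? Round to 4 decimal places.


Applying the Widmark formula:
BAC = (dose_g / (body_wt * 1000 * r)) * 100
Denominator = 65.8 * 1000 * 0.68 = 44744
BAC = (53.4 / 44744) * 100
BAC = 0.1193 g/dL

0.1193


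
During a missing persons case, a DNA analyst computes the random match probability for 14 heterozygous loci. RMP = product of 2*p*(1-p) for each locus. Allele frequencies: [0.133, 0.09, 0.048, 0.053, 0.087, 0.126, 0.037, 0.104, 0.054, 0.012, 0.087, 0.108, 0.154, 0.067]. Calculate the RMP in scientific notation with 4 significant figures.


Computing RMP for 14 loci:
Locus 1: 2 * 0.133 * 0.867 = 0.230622
Locus 2: 2 * 0.09 * 0.91 = 0.1638
Locus 3: 2 * 0.048 * 0.952 = 0.091392
Locus 4: 2 * 0.053 * 0.947 = 0.100382
Locus 5: 2 * 0.087 * 0.913 = 0.158862
Locus 6: 2 * 0.126 * 0.874 = 0.220248
Locus 7: 2 * 0.037 * 0.963 = 0.071262
Locus 8: 2 * 0.104 * 0.896 = 0.186368
Locus 9: 2 * 0.054 * 0.946 = 0.102168
Locus 10: 2 * 0.012 * 0.988 = 0.023712
Locus 11: 2 * 0.087 * 0.913 = 0.158862
Locus 12: 2 * 0.108 * 0.892 = 0.192672
Locus 13: 2 * 0.154 * 0.846 = 0.260568
Locus 14: 2 * 0.067 * 0.933 = 0.125022
RMP = 3.890e-13

3.890e-13


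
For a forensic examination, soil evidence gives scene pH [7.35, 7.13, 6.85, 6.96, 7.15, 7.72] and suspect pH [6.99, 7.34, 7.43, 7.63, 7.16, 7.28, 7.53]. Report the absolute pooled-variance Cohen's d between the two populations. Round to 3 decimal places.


Pooled-variance Cohen's d for soil pH comparison:
Scene mean = 43.16 / 6 = 7.193333
Suspect mean = 51.36 / 7 = 7.337143
Scene sample variance s_s^2 = 0.096027
Suspect sample variance s_c^2 = 0.04779
Pooled variance = ((n_s-1)*s_s^2 + (n_c-1)*s_c^2) / (n_s + n_c - 2) = 0.069716
Pooled SD = sqrt(0.069716) = 0.264038
Mean difference = -0.14381
|d| = |-0.14381| / 0.264038 = 0.545

0.545


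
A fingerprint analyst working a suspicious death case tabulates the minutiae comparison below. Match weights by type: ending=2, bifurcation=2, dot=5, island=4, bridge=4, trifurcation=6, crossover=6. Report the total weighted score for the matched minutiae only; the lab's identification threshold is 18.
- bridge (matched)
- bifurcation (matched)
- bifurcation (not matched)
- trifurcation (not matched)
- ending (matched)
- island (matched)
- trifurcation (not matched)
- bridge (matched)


Weighted minutiae match score:
  bridge: matched, +4 (running total 4)
  bifurcation: matched, +2 (running total 6)
  bifurcation: not matched, +0
  trifurcation: not matched, +0
  ending: matched, +2 (running total 8)
  island: matched, +4 (running total 12)
  trifurcation: not matched, +0
  bridge: matched, +4 (running total 16)
Total score = 16
Threshold = 18; verdict = inconclusive

16


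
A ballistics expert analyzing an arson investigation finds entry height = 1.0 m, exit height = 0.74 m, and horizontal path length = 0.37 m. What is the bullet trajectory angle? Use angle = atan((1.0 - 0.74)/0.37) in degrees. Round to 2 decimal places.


Bullet trajectory angle:
Height difference = 1.0 - 0.74 = 0.26 m
angle = atan(0.26 / 0.37)
angle = atan(0.702703)
angle = 35.10 degrees

35.10


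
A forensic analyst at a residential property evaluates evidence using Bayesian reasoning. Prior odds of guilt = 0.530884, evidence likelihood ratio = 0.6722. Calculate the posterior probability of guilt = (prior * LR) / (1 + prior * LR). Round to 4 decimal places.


Bayesian evidence evaluation:
Posterior odds = prior_odds * LR = 0.530884 * 0.6722 = 0.3568602
Posterior probability = posterior_odds / (1 + posterior_odds)
= 0.3568602 / (1 + 0.3568602)
= 0.3568602 / 1.3568602
= 0.2630

0.2630


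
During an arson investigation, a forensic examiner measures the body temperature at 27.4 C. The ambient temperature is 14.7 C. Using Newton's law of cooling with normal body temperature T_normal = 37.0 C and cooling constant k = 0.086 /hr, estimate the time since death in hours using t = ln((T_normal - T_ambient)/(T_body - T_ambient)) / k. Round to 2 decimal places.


Using Newton's law of cooling:
t = ln((T_normal - T_ambient) / (T_body - T_ambient)) / k
T_normal - T_ambient = 22.3
T_body - T_ambient = 12.7
Ratio = 1.755906
ln(ratio) = 0.562985
t = 0.562985 / 0.086 = 6.55 hours

6.55


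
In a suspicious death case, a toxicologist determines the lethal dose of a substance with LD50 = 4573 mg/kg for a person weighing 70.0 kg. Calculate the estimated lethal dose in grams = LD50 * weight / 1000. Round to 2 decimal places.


Lethal dose calculation:
Lethal dose = LD50 * body_weight / 1000
= 4573 * 70.0 / 1000
= 320110 / 1000
= 320.11 g

320.11


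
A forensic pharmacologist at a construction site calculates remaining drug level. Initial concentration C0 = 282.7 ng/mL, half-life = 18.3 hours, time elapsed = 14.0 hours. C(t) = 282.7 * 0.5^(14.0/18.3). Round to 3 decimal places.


Drug concentration decay:
Number of half-lives = t / t_half = 14.0 / 18.3 = 0.765027
Decay factor = 0.5^0.765027 = 0.58844236
C(t) = 282.7 * 0.58844236 = 166.353 ng/mL

166.353


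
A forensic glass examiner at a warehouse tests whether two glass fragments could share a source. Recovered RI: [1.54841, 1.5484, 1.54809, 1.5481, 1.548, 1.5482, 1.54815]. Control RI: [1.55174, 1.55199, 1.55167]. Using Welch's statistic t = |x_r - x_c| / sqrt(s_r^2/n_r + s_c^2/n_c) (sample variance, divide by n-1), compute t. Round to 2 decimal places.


Welch's t-criterion for glass RI comparison:
Recovered mean = sum / n_r = 10.83735 / 7 = 1.5481929
Control mean = sum / n_c = 4.6554 / 3 = 1.5518
Recovered sample variance s_r^2 = 2.47238e-08
Control sample variance s_c^2 = 2.83e-08
Welch SE (unpooled) = sqrt(s_r^2/n_r + s_c^2/n_c) = sqrt(3.53197e-09 + 9.43333e-09) = sqrt(1.29653e-08) = 0.000113865
|mean_r - mean_c| = 0.00360714
t = 0.00360714 / 0.000113865 = 31.68

31.68


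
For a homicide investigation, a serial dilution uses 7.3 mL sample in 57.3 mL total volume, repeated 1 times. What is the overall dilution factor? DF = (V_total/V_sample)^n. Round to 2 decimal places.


Dilution factor calculation:
Single dilution = V_total / V_sample = 57.3 / 7.3 ≈ 7.849315
Number of dilutions = 1
Total DF = (57.3 / 7.3)^1 (full precision, rounded at the end) = 7.85

7.85


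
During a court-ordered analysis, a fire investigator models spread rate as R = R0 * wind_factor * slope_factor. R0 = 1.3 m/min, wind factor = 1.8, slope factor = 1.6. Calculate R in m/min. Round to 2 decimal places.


Fire spread rate calculation:
R = R0 * wind_factor * slope_factor
= 1.3 * 1.8 * 1.6
= 2.34 * 1.6
= 3.74 m/min

3.74


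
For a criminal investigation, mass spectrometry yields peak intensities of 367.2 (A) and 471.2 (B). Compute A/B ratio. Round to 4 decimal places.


Spectral peak ratio:
Peak A = 367.2 counts
Peak B = 471.2 counts
Ratio = 367.2 / 471.2 = 0.7793

0.7793


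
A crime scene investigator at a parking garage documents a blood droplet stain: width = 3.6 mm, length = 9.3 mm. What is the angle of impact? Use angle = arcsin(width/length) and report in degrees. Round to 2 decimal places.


Blood spatter impact angle calculation:
width / length = 3.6 / 9.3 = 0.387097
angle = arcsin(0.387097)
angle = 22.77 degrees

22.77


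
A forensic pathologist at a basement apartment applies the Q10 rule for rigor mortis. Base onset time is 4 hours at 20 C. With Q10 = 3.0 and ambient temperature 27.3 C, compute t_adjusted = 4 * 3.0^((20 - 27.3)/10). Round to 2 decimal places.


Rigor mortis time adjustment:
Exponent = (T_ref - T_actual) / 10 = (20 - 27.3) / 10 = -0.73
Q10 factor = 3.0^-0.73 = 0.44844
t_adjusted = 4 * 0.44844 = 1.79 hours

1.79


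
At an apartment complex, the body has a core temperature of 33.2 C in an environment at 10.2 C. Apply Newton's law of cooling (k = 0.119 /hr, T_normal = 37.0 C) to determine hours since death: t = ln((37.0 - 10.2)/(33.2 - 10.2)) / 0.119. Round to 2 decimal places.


Using Newton's law of cooling:
t = ln((T_normal - T_ambient) / (T_body - T_ambient)) / k
T_normal - T_ambient = 26.8
T_body - T_ambient = 23.0
Ratio = 1.165217
ln(ratio) = 0.152907
t = 0.152907 / 0.119 = 1.28 hours

1.28


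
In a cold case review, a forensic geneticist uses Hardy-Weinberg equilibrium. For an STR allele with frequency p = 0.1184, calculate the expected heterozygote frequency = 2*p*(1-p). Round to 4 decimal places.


Hardy-Weinberg heterozygote frequency:
q = 1 - p = 1 - 0.1184 = 0.8816
2pq = 2 * 0.1184 * 0.8816 = 0.2088

0.2088


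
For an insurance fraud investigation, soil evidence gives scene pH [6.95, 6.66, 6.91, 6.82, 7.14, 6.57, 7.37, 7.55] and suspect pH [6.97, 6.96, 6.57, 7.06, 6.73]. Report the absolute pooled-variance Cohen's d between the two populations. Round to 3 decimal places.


Pooled-variance Cohen's d for soil pH comparison:
Scene mean = 55.97 / 8 = 6.99625
Suspect mean = 34.29 / 5 = 6.858
Scene sample variance s_s^2 = 0.114627
Suspect sample variance s_c^2 = 0.04077
Pooled variance = ((n_s-1)*s_s^2 + (n_c-1)*s_c^2) / (n_s + n_c - 2) = 0.08777
Pooled SD = sqrt(0.08777) = 0.29626
Mean difference = 0.13825
|d| = |0.13825| / 0.29626 = 0.467

0.467


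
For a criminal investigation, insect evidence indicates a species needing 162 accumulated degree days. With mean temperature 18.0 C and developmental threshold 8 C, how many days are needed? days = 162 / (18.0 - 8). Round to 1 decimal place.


Insect development time:
Effective temperature = avg_temp - T_base = 18.0 - 8 = 10.0 C
Days = ADD / effective_temp = 162 / 10.0 = 16.2 days

16.2


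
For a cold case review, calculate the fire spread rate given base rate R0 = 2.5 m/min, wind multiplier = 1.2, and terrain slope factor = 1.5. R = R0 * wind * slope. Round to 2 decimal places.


Fire spread rate calculation:
R = R0 * wind_factor * slope_factor
= 2.5 * 1.2 * 1.5
= 3 * 1.5
= 4.50 m/min

4.50


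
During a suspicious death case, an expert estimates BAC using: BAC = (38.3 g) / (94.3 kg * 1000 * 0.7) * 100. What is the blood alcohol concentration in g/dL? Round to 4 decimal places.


Applying the Widmark formula:
BAC = (dose_g / (body_wt * 1000 * r)) * 100
Denominator = 94.3 * 1000 * 0.7 = 66010
BAC = (38.3 / 66010) * 100
BAC = 0.0580 g/dL

0.0580


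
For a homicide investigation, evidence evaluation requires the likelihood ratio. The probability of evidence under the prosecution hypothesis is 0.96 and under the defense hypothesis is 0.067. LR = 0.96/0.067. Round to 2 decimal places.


Likelihood ratio calculation:
LR = P(E|Hp) / P(E|Hd)
LR = 0.96 / 0.067
LR = 14.33

14.33


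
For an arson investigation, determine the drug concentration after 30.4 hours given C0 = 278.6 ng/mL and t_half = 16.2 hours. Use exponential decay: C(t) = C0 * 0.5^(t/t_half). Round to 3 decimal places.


Drug concentration decay:
Number of half-lives = t / t_half = 30.4 / 16.2 = 1.876543
Decay factor = 0.5^1.876543 = 0.27233551
C(t) = 278.6 * 0.27233551 = 75.873 ng/mL

75.873


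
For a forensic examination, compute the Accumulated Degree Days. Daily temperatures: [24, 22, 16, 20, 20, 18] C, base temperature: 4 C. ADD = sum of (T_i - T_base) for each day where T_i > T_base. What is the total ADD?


Computing ADD day by day:
Day 1: max(0, 24 - 4) = 20
Day 2: max(0, 22 - 4) = 18
Day 3: max(0, 16 - 4) = 12
Day 4: max(0, 20 - 4) = 16
Day 5: max(0, 20 - 4) = 16
Day 6: max(0, 18 - 4) = 14
Total ADD = 96

96


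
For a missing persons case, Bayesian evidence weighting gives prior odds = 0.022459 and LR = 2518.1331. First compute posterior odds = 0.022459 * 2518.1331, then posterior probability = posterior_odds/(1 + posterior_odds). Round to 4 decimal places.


Bayesian evidence evaluation:
Posterior odds = prior_odds * LR = 0.022459 * 2518.1331 = 56.55475
Posterior probability = posterior_odds / (1 + posterior_odds)
= 56.55475 / (1 + 56.55475)
= 56.55475 / 57.55475
= 0.9826

0.9826


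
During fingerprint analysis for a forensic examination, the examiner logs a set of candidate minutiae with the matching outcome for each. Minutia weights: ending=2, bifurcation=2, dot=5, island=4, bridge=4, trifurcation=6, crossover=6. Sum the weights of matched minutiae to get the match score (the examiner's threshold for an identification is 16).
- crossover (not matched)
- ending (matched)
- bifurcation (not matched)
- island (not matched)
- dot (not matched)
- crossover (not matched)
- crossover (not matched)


Weighted minutiae match score:
  crossover: not matched, +0
  ending: matched, +2 (running total 2)
  bifurcation: not matched, +0
  island: not matched, +0
  dot: not matched, +0
  crossover: not matched, +0
  crossover: not matched, +0
Total score = 2
Threshold = 16; verdict = inconclusive

2


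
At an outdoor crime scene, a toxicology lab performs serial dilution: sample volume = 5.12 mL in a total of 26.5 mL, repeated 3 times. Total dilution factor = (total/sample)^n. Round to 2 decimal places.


Dilution factor calculation:
Single dilution = V_total / V_sample = 26.5 / 5.12 ≈ 5.175781
Number of dilutions = 3
Total DF = (26.5 / 5.12)^3 (full precision, rounded at the end) = 138.65

138.65


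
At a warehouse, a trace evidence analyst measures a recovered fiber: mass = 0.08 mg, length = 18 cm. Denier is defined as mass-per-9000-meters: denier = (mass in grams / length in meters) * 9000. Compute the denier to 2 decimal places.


Denier calculation:
Mass in grams = 0.08 mg / 1000 = 0.00008 g
Length in meters = 18 cm / 100 = 0.18 m
Linear density = mass / length = 0.00008 / 0.18 = 0.00044444 g/m
Denier = (g/m) * 9000 = 0.00044444 * 9000 = 4.00

4.00


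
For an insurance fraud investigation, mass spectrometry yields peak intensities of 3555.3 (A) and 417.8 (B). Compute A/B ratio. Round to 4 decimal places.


Spectral peak ratio:
Peak A = 3555.3 counts
Peak B = 417.8 counts
Ratio = 3555.3 / 417.8 = 8.5096

8.5096


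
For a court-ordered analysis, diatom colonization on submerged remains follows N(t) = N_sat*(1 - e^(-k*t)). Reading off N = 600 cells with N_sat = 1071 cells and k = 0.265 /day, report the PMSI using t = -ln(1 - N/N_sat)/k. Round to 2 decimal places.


PMSI from diatom colonization curve:
N / N_sat = 600 / 1071 = 0.560224
1 - N/N_sat = 0.439776
ln(1 - N/N_sat) = -0.82149
t = -ln(1 - N/N_sat) / k = -(-0.82149) / 0.265 = 3.10 days

3.10


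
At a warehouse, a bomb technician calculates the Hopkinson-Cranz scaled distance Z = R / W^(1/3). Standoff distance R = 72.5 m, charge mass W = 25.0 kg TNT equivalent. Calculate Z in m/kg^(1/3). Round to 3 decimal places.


Scaled distance calculation:
W^(1/3) = 25.0^(1/3) = 2.924018
Z = R / W^(1/3) = 72.5 / 2.924018
Z = 24.795 m/kg^(1/3)

24.795


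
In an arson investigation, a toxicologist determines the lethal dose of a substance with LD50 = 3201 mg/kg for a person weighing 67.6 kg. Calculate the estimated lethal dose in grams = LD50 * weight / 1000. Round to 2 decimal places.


Lethal dose calculation:
Lethal dose = LD50 * body_weight / 1000
= 3201 * 67.6 / 1000
= 216387.6 / 1000
= 216.39 g

216.39


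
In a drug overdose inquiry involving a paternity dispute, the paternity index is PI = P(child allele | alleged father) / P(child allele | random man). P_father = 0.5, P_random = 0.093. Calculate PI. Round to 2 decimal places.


Paternity Index calculation:
PI = P(allele|father) / P(allele|random)
PI = 0.5 / 0.093
PI = 5.38

5.38


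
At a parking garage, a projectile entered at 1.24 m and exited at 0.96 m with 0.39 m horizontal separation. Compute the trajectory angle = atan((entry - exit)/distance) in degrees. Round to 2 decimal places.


Bullet trajectory angle:
Height difference = 1.24 - 0.96 = 0.28 m
angle = atan(0.28 / 0.39)
angle = atan(0.717949)
angle = 35.68 degrees

35.68


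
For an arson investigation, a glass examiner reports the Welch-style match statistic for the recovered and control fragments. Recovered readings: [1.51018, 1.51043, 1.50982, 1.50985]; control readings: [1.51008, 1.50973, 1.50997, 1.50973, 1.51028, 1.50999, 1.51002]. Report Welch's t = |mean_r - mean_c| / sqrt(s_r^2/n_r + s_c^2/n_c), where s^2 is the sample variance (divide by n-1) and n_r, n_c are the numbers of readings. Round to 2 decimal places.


Welch's t-criterion for glass RI comparison:
Recovered mean = sum / n_r = 6.04028 / 4 = 1.51007
Control mean = sum / n_c = 10.5698 / 7 = 1.5099714
Recovered sample variance s_r^2 = 8.42e-08
Control sample variance s_c^2 = 3.77143e-08
Welch SE (unpooled) = sqrt(s_r^2/n_r + s_c^2/n_c) = sqrt(2.105e-08 + 5.38776e-09) = sqrt(2.64378e-08) = 0.000162597
|mean_r - mean_c| = 9.85714e-05
t = 9.85714e-05 / 0.000162597 = 0.61

0.61
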